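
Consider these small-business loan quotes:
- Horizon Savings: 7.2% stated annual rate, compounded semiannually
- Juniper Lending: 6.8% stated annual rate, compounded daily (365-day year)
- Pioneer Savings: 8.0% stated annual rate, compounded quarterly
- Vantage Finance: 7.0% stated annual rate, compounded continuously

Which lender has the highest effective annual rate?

Pioneer Savings

Horizon Savings: (1 + 0.072/2)^2 − 1 = 7.330%
Juniper Lending: (1 + 0.068/365)^365 − 1 = 7.036%
Pioneer Savings: (1 + 0.080/4)^4 − 1 = 8.243%
Vantage Finance: e^0.070 − 1 = 7.251%
The highest effective annual rate is Pioneer Savings at 8.243%.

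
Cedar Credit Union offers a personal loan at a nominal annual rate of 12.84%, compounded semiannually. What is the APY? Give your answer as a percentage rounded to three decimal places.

EAR = (1 + 0.1284/2)^2 − 1.
= (1 + 0.064200)^2 − 1 = 1.132522 − 1 = 13.252%.

13.252%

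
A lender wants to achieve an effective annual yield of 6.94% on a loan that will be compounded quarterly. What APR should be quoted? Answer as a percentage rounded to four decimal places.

6.7664%

(1 + r/4)^4 − 1 = 0.0694, so 1 + r/4 = 1.0694^(1/4).
r/4 = 0.016916, so r = 0.067664 = 6.7664%.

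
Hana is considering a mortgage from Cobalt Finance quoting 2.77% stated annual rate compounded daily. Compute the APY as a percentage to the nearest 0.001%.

2.809%

EAR = (1 + 0.0277/365)^365 − 1.
= 1.028086 − 1 = 2.809%.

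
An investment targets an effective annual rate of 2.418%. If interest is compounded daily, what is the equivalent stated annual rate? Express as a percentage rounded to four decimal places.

(1 + r/365)^365 − 1 = 0.02418, so 1 + r/365 = 1.02418^(1/365).
r/365 = 0.000065, so r = 0.023893 = 2.3893%.

2.3893%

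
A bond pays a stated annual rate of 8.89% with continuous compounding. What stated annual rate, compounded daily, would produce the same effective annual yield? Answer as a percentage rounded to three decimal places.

EAR under continuous compounding: e^0.0889 − 1 = 0.092971.
Solve (1 + r/365)^365 = 1.092971: r/365 = 1.092971^(1/365) − 1 = 0.000244, so r = 0.088911 = 8.891%.

8.891%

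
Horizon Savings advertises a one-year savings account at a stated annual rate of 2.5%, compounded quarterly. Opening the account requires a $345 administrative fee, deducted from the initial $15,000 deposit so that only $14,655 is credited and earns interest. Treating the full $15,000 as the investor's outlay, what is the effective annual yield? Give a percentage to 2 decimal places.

0.17%

Value after one year: 14,655 × (1 + 0.025/4)^4 = 14,655 × 1.025235 = $15,024.82.
Effective yield on the $15,000 outlay: 15,024.82 / 15,000 − 1 = 0.001655 = 0.17%.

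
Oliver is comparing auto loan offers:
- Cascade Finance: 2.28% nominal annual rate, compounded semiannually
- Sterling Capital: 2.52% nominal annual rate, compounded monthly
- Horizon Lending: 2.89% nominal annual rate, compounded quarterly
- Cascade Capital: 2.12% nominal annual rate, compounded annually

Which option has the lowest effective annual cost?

Cascade Finance: (1 + 0.0228/2)^2 − 1 = 2.293%
Sterling Capital: (1 + 0.0252/12)^12 − 1 = 2.549%
Horizon Lending: (1 + 0.0289/4)^4 − 1 = 2.921%
Cascade Capital: compounded annually, EAR = 2.120%
The lowest effective annual rate is Cascade Capital at 2.120%.

Cascade Capital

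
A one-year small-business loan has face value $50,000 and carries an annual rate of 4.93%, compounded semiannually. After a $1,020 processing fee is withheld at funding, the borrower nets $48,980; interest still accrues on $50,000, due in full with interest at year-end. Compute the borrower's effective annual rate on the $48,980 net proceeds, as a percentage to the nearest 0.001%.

Amount owed after one year: 50,000 × (1 + 0.0493/2)^2 = 50,000 × 1.049908 = $52,495.38.
Effective rate on net proceeds: 52,495.38 / 48,980 − 1 = 0.071772 = 7.177%.

7.177%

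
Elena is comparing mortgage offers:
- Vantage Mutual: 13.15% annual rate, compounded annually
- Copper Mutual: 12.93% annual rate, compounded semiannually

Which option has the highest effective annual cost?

Copper Mutual

Vantage Mutual: compounded annually, EAR = 13.150%
Copper Mutual: (1 + 0.1293/2)^2 − 1 = 13.348%
The highest effective annual rate is Copper Mutual at 13.348%.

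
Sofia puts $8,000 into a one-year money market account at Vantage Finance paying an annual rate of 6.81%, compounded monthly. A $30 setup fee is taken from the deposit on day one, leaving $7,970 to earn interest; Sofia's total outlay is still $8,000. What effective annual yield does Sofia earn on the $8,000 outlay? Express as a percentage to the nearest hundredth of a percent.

Value after one year: 7,970 × (1 + 0.0681/12)^12 = 7,970 × 1.070266 = $8,530.02.
Effective yield on the $8,000 outlay: 8,530.02 / 8,000 − 1 = 0.066253 = 6.63%.

6.63%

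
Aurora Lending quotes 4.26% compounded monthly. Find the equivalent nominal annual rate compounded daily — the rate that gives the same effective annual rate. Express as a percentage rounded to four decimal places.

4.2527%

EAR = (1 + 0.0426/12)^12 − 1 = 0.043442.
Solve (1 + r/365)^365 = 1.043442: r/365 = 1.043442^(1/365) − 1 = 0.000117, so r = 0.042527 = 4.2527%.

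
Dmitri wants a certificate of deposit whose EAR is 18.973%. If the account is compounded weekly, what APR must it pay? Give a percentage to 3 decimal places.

(1 + r/52)^52 − 1 = 0.18973, so 1 + r/52 = 1.18973^(1/52).
r/52 = 0.003346, so r = 0.174017 = 17.402%.

17.402%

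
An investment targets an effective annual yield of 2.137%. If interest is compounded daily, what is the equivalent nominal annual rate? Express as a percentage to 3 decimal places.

(1 + r/365)^365 − 1 = 0.02137, so 1 + r/365 = 1.02137^(1/365).
r/365 = 0.000058, so r = 0.021145 = 2.115%.

2.115%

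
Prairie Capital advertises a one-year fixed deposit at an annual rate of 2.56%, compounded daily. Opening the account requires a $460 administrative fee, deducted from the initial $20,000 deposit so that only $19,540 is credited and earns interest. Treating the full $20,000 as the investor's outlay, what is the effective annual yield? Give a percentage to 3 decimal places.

0.233%

Value after one year: 19,540 × (1 + 0.0256/365)^365 = 19,540 × 1.025930 = $20,046.66.
Effective yield on the $20,000 outlay: 20,046.66 / 20,000 − 1 = 0.002333 = 0.233%.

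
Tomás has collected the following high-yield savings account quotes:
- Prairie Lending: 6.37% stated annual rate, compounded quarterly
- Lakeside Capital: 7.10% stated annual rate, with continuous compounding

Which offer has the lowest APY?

Prairie Lending: (1 + 0.0637/4)^4 − 1 = 6.524%
Lakeside Capital: e^0.0710 − 1 = 7.358%
The lowest effective annual rate is Prairie Lending at 6.524%.

Prairie Lending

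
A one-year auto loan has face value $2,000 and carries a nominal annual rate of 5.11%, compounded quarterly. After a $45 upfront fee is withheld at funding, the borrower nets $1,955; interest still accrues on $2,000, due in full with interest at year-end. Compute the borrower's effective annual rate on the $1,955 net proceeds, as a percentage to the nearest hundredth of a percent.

7.63%

Amount owed after one year: 2,000 × (1 + 0.0511/4)^4 = 2,000 × 1.052088 = $2,104.18.
Effective rate on net proceeds: 2,104.18 / 1,955 − 1 = 0.076304 = 7.63%.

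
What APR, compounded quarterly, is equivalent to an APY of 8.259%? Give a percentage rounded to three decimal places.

8.015%

(1 + r/4)^4 − 1 = 0.08259, so 1 + r/4 = 1.08259^(1/4).
r/4 = 0.020037, so r = 0.080149 = 8.015%.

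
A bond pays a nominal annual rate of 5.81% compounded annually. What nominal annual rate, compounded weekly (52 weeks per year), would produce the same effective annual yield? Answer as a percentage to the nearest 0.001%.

5.651%

Compounded annually, EAR = nominal = 0.058100.
Solve (1 + r/52)^52 = 1.058100: r/52 = 1.058100^(1/52) − 1 = 0.001087, so r = 0.056506 = 5.651%.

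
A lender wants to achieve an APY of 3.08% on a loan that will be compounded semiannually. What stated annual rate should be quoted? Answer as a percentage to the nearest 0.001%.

(1 + r/2)^2 − 1 = 0.0308, so 1 + r/2 = 1.0308^(1/2).
r/2 = 0.015283, so r = 0.030566 = 3.057%.

3.057%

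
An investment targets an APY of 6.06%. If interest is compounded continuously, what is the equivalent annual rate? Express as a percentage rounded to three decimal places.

Continuous: nominal r satisfies e^r − 1 = 0.0606.
r = ln(1 + 0.0606) = ln(1.0606) = 0.058835 = 5.883%.

5.883%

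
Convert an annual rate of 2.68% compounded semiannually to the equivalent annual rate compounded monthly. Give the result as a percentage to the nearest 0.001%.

2.665%

EAR = (1 + 0.0268/2)^2 − 1 = 0.026980.
Solve (1 + r/12)^12 = 1.026980: r/12 = 1.026980^(1/12) − 1 = 0.002221, so r = 0.026652 = 2.665%.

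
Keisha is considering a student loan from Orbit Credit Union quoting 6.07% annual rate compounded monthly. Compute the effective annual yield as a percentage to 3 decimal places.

EAR = (1 + 0.0607/12)^12 − 1.
= (1 + 0.005058)^12 − 1 = 1.062418 − 1 = 6.242%.

6.242%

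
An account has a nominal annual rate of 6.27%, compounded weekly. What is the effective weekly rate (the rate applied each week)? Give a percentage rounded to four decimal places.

0.1206%

With a nominal annual rate compounded weekly, the periodic rate is the nominal rate divided by 52.
i = 0.0627 / 52 = 0.0012058 = 0.1206%.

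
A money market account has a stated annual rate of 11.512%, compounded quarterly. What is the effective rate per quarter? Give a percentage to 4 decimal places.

With a nominal annual rate compounded quarterly, the periodic rate is the nominal rate divided by 4.
i = 0.11512 / 4 = 0.0287800 = 2.8780%.

2.8780%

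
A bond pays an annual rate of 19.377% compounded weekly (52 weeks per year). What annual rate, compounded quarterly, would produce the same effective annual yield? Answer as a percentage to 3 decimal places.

EAR = (1 + 0.19377/52)^52 − 1 = 0.213380.
Solve (1 + r/4)^4 = 1.213380: r/4 = 1.213380^(1/4) − 1 = 0.049541, so r = 0.198162 = 19.816%.

19.816%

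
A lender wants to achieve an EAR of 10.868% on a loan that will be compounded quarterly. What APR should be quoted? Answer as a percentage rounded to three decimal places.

10.451%

(1 + r/4)^4 − 1 = 0.10868, so 1 + r/4 = 1.10868^(1/4).
r/4 = 0.026128, so r = 0.104512 = 10.451%.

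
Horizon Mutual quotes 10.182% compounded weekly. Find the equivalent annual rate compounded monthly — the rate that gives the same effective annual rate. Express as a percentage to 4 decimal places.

10.2153%

EAR = (1 + 0.10182/52)^52 − 1 = 0.107074.
Solve (1 + r/12)^12 = 1.107074: r/12 = 1.107074^(1/12) − 1 = 0.008513, so r = 0.102153 = 10.2153%.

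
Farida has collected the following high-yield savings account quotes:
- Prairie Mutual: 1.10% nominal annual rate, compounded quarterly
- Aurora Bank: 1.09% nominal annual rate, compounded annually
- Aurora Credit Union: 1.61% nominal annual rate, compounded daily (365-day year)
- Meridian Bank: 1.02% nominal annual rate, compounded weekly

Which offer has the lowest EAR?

Prairie Mutual: (1 + 0.0110/4)^4 − 1 = 1.105%
Aurora Bank: compounded annually, EAR = 1.090%
Aurora Credit Union: (1 + 0.0161/365)^365 − 1 = 1.623%
Meridian Bank: (1 + 0.0102/52)^52 − 1 = 1.025%
The lowest effective annual rate is Meridian Bank at 1.025%.

Meridian Bank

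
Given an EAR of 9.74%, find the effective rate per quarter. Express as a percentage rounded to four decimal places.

2.3508%

The per-quarter rate i satisfies (1 + i)^4 = 1 + 0.0974.
i = 1.0974^(1/4) − 1 = 0.0235080 = 2.3508%.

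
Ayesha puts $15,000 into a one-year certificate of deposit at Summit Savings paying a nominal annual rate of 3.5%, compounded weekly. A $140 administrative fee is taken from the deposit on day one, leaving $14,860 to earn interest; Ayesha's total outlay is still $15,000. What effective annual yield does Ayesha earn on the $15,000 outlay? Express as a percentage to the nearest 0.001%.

2.594%

Value after one year: 14,860 × (1 + 0.035/52)^52 = 14,860 × 1.035608 = $15,389.13.
Effective yield on the $15,000 outlay: 15,389.13 / 15,000 − 1 = 0.025942 = 2.594%.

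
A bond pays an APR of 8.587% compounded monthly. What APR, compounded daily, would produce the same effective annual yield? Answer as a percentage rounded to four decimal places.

8.5574%

EAR = (1 + 0.08587/12)^12 − 1 = 0.089332.
Solve (1 + r/365)^365 = 1.089332: r/365 = 1.089332^(1/365) − 1 = 0.000234, so r = 0.085574 = 8.5574%.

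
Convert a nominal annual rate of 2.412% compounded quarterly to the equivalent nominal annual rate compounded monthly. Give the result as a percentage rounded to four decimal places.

2.4072%

EAR = (1 + 0.02412/4)^4 − 1 = 0.024339.
Solve (1 + r/12)^12 = 1.024339: r/12 = 1.024339^(1/12) − 1 = 0.002006, so r = 0.024072 = 2.4072%.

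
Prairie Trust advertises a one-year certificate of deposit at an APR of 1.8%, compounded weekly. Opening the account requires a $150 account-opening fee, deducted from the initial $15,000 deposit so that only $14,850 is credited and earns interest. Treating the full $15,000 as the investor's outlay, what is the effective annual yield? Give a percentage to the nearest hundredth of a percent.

0.80%

Value after one year: 14,850 × (1 + 0.018/52)^52 = 14,850 × 1.018160 = $15,119.67.
Effective yield on the $15,000 outlay: 15,119.67 / 15,000 − 1 = 0.007978 = 0.80%.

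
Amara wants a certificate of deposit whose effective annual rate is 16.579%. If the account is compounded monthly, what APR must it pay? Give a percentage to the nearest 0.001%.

15.438%

(1 + r/12)^12 − 1 = 0.16579, so 1 + r/12 = 1.16579^(1/12).
r/12 = 0.012865, so r = 0.154384 = 15.438%.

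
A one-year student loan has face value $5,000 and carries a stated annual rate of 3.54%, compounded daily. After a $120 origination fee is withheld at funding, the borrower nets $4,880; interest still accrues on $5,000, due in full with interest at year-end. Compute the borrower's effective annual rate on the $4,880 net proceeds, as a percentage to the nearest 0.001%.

6.151%

Amount owed after one year: 5,000 × (1 + 0.0354/365)^365 = 5,000 × 1.036032 = $5,180.16.
Effective rate on net proceeds: 5,180.16 / 4,880 − 1 = 0.061508 = 6.151%.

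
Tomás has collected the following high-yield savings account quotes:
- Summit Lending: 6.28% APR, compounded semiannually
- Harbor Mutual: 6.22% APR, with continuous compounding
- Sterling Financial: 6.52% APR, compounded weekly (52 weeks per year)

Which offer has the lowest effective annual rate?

Summit Lending: (1 + 0.0628/2)^2 − 1 = 6.379%
Harbor Mutual: e^0.0622 − 1 = 6.418%
Sterling Financial: (1 + 0.0652/52)^52 − 1 = 6.733%
The lowest effective annual rate is Summit Lending at 6.379%.

Summit Lending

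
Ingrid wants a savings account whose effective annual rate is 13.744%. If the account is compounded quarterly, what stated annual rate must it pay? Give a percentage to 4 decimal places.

(1 + r/4)^4 − 1 = 0.13744, so 1 + r/4 = 1.13744^(1/4).
r/4 = 0.032719, so r = 0.130876 = 13.0876%.

13.0876%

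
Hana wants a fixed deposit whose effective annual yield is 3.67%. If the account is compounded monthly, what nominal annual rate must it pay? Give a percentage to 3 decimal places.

(1 + r/12)^12 − 1 = 0.0367, so 1 + r/12 = 1.0367^(1/12).
r/12 = 0.003008, so r = 0.036097 = 3.610%.

3.610%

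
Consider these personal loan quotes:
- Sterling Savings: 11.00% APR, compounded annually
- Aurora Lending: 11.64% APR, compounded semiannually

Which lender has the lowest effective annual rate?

Sterling Savings

Sterling Savings: compounded annually, EAR = 11.000%
Aurora Lending: (1 + 0.1164/2)^2 − 1 = 11.979%
The lowest effective annual rate is Sterling Savings at 11.000%.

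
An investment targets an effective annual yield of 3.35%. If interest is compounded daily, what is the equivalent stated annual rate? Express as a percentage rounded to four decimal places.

(1 + r/365)^365 − 1 = 0.0335, so 1 + r/365 = 1.0335^(1/365).
r/365 = 0.000090, so r = 0.032953 = 3.2953%.

3.2953%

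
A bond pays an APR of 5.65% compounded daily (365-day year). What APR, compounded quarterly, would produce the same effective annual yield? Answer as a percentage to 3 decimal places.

5.690%

EAR = (1 + 0.0565/365)^365 − 1 = 0.058122.
Solve (1 + r/4)^4 = 1.058122: r/4 = 1.058122^(1/4) − 1 = 0.014224, so r = 0.056896 = 5.690%.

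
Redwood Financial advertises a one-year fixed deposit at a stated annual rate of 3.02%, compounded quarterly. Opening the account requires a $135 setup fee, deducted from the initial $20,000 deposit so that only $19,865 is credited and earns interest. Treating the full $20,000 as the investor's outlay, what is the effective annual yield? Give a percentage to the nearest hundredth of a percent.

Value after one year: 19,865 × (1 + 0.0302/4)^4 = 19,865 × 1.030544 = $20,471.75.
Effective yield on the $20,000 outlay: 20,471.75 / 20,000 − 1 = 0.023588 = 2.36%.

2.36%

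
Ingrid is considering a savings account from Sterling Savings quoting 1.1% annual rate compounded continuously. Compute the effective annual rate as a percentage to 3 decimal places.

1.106%

With continuous compounding, EAR = e^0.011 − 1.
e^0.011 = 1.011061, so EAR = 0.011061 = 1.106%.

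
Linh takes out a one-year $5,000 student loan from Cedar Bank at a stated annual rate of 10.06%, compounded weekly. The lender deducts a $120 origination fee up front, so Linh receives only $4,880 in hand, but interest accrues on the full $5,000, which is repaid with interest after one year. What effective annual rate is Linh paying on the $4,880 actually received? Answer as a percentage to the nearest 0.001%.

13.292%

Amount owed after one year: 5,000 × (1 + 0.1006/52)^52 = 5,000 × 1.105727 = $5,528.63.
Effective rate on net proceeds: 5,528.63 / 4,880 − 1 = 0.132917 = 13.292%.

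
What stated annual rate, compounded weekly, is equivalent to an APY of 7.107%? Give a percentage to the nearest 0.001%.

(1 + r/52)^52 − 1 = 0.07107, so 1 + r/52 = 1.07107^(1/52).
r/52 = 0.001321, so r = 0.068703 = 6.870%.

6.870%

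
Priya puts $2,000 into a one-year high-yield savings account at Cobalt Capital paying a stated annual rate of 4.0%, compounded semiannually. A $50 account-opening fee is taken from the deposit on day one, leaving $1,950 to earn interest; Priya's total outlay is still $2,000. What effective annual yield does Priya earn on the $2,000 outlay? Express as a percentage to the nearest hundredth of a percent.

Value after one year: 1,950 × (1 + 0.040/2)^2 = 1,950 × 1.040400 = $2,028.78.
Effective yield on the $2,000 outlay: 2,028.78 / 2,000 − 1 = 0.014390 = 1.44%.

1.44%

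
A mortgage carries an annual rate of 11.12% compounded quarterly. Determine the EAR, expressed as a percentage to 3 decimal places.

EAR = (1 + 0.1112/4)^4 − 1.
= 1.115924 − 1 = 11.592%.

11.592%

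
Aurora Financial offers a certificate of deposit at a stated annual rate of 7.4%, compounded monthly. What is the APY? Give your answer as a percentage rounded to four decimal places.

EAR = (1 + 0.074/12)^12 − 1.
= 1.076562 − 1 = 7.6562%.

7.6562%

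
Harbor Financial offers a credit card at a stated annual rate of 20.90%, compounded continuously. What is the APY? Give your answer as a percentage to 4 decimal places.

With continuous compounding, EAR = e^0.2090 − 1.
e^0.2090 = 1.232445, so EAR = 0.232445 = 23.2445%.

23.2445%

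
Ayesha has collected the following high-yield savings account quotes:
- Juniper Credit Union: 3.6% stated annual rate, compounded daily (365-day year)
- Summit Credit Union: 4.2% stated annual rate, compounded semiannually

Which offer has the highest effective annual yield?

Summit Credit Union

Juniper Credit Union: (1 + 0.036/365)^365 − 1 = 3.665%
Summit Credit Union: (1 + 0.042/2)^2 − 1 = 4.244%
The highest effective annual rate is Summit Credit Union at 4.244%.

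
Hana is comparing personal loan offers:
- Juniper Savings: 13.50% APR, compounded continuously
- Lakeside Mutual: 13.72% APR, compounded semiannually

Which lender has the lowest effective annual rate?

Lakeside Mutual

Juniper Savings: e^0.1350 − 1 = 14.454%
Lakeside Mutual: (1 + 0.1372/2)^2 − 1 = 14.191%
The lowest effective annual rate is Lakeside Mutual at 14.191%.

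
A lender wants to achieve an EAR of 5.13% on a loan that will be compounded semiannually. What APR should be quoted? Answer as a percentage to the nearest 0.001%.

(1 + r/2)^2 − 1 = 0.0513, so 1 + r/2 = 1.0513^(1/2).
r/2 = 0.025329, so r = 0.050658 = 5.066%.

5.066%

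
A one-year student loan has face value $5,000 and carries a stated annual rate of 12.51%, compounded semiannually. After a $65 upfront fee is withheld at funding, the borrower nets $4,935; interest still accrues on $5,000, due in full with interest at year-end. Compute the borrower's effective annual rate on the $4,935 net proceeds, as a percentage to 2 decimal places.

14.39%

Amount owed after one year: 5,000 × (1 + 0.1251/2)^2 = 5,000 × 1.129013 = $5,645.06.
Effective rate on net proceeds: 5,645.06 / 4,935 − 1 = 0.143883 = 14.39%.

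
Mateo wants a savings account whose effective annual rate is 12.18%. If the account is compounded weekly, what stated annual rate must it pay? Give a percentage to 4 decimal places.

(1 + r/52)^52 − 1 = 0.1218, so 1 + r/52 = 1.1218^(1/52).
r/52 = 0.002213, so r = 0.115062 = 11.5062%.

11.5062%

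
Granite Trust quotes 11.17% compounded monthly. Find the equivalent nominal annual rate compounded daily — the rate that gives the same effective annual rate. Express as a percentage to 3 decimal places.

EAR = (1 + 0.1117/12)^12 − 1 = 0.117600.
Solve (1 + r/365)^365 = 1.117600: r/365 = 1.117600^(1/365) − 1 = 0.000305, so r = 0.111200 = 11.120%.

11.120%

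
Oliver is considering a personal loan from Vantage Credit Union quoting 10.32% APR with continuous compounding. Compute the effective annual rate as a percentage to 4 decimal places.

10.8713%

With continuous compounding, EAR = e^0.1032 − 1.
e^0.1032 = 1.108713, so EAR = 0.108713 = 10.8713%.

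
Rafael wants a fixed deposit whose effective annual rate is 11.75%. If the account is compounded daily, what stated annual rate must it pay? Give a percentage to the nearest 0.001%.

11.111%

(1 + r/365)^365 − 1 = 0.1175, so 1 + r/365 = 1.1175^(1/365).
r/365 = 0.000304, so r = 0.111111 = 11.111%.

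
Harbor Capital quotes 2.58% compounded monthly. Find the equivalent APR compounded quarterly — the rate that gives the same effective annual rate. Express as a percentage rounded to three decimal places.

EAR = (1 + 0.0258/12)^12 − 1 = 0.026107.
Solve (1 + r/4)^4 = 1.026107: r/4 = 1.026107^(1/4) − 1 = 0.006464, so r = 0.025856 = 2.586%.

2.586%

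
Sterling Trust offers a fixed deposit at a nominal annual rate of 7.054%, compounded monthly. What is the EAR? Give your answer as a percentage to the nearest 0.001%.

EAR = (1 + 0.07054/12)^12 − 1.
= (1 + 0.005878)^12 − 1 = 1.072866 − 1 = 7.287%.

7.287%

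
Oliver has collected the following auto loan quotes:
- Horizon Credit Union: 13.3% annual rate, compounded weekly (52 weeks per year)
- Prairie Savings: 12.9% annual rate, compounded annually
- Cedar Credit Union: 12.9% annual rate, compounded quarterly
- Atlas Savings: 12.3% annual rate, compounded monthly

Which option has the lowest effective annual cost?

Prairie Savings

Horizon Credit Union: (1 + 0.133/52)^52 − 1 = 14.206%
Prairie Savings: compounded annually, EAR = 12.900%
Cedar Credit Union: (1 + 0.129/4)^4 − 1 = 13.538%
Atlas Savings: (1 + 0.123/12)^12 − 1 = 13.018%
The lowest effective annual rate is Prairie Savings at 12.900%.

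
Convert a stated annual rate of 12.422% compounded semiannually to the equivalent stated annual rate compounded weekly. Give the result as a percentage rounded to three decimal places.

EAR = (1 + 0.12422/2)^2 − 1 = 0.128078.
Solve (1 + r/52)^52 = 1.128078: r/52 = 1.128078^(1/52) − 1 = 0.002320, so r = 0.120655 = 12.065%.

12.065%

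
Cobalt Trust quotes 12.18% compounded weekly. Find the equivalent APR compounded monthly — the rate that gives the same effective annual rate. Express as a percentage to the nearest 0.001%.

12.228%

EAR = (1 + 0.1218/52)^52 − 1 = 0.129367.
Solve (1 + r/12)^12 = 1.129367: r/12 = 1.129367^(1/12) − 1 = 0.010190, so r = 0.122276 = 12.228%.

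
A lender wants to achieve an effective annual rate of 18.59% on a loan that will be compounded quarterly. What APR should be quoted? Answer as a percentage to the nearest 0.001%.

(1 + r/4)^4 − 1 = 0.1859, so 1 + r/4 = 1.1859^(1/4).
r/4 = 0.043547, so r = 0.174188 = 17.419%.

17.419%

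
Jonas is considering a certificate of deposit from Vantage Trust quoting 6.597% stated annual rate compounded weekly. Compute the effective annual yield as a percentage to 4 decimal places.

6.8150%

EAR = (1 + 0.06597/52)^52 − 1.
= (1 + 0.001269)^52 − 1 = 1.068150 − 1 = 6.8150%.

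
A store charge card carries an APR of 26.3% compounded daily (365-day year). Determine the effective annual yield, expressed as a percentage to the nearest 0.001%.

30.070%

EAR = (1 + 0.263/365)^365 − 1.
= 1.300704 − 1 = 30.070%.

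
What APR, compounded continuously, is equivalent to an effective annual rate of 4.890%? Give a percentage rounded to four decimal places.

Continuous: nominal r satisfies e^r − 1 = 0.04890.
r = ln(1 + 0.04890) = ln(1.04890) = 0.047742 = 4.7742%.

4.7742%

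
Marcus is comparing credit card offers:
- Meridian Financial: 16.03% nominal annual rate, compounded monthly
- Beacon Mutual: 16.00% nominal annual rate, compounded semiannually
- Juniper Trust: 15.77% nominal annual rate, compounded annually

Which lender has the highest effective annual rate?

Meridian Financial

Meridian Financial: (1 + 0.1603/12)^12 − 1 = 17.262%
Beacon Mutual: (1 + 0.1600/2)^2 − 1 = 16.640%
Juniper Trust: compounded annually, EAR = 15.770%
The highest effective annual rate is Meridian Financial at 17.262%.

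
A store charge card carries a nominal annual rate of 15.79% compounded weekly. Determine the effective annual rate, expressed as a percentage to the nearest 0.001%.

17.077%

EAR = (1 + 0.1579/52)^52 − 1.
= (1 + 0.003037)^52 − 1 = 1.170769 − 1 = 17.077%.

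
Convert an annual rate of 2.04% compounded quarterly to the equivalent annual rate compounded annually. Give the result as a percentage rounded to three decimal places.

2.056%

EAR = (1 + 0.0204/4)^4 − 1 = 0.020557.
Compounded annually, the equivalent nominal rate is the EAR itself: 2.056%.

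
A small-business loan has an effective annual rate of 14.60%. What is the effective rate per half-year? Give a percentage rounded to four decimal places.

The per-half-year rate i satisfies (1 + i)^2 = 1 + 0.1460.
i = 1.1460^(1/2) − 1 = 0.0705139 = 7.0514%.

7.0514%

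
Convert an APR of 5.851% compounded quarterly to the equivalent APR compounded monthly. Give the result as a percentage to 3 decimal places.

EAR = (1 + 0.05851/4)^4 − 1 = 0.059806.
Solve (1 + r/12)^12 = 1.059806: r/12 = 1.059806^(1/12) − 1 = 0.004852, so r = 0.058227 = 5.823%.

5.823%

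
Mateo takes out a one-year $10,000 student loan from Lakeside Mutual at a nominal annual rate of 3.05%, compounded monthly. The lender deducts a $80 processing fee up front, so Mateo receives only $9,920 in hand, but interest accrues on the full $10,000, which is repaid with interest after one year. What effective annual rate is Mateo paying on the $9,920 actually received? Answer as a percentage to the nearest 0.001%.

3.924%

Amount owed after one year: 10,000 × (1 + 0.0305/12)^12 = 10,000 × 1.030930 = $10,309.30.
Effective rate on net proceeds: 10,309.30 / 9,920 − 1 = 0.039244 = 3.924%.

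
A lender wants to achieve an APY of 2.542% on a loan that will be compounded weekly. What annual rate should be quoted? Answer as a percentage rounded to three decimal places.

(1 + r/52)^52 − 1 = 0.02542, so 1 + r/52 = 1.02542^(1/52).
r/52 = 0.000483, so r = 0.025108 = 2.511%.

2.511%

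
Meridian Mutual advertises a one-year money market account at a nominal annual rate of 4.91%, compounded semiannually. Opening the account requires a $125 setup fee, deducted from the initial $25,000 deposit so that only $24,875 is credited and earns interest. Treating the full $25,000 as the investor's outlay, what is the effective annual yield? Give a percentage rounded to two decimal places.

Value after one year: 24,875 × (1 + 0.0491/2)^2 = 24,875 × 1.049703 = $26,111.35.
Effective yield on the $25,000 outlay: 26,111.35 / 25,000 − 1 = 0.044454 = 4.45%.

4.45%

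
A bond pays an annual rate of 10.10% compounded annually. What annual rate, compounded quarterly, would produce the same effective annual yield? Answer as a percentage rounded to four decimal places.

9.7385%

Compounded annually, EAR = nominal = 0.101000.
Solve (1 + r/4)^4 = 1.101000: r/4 = 1.101000^(1/4) − 1 = 0.024346, so r = 0.097385 = 9.7385%.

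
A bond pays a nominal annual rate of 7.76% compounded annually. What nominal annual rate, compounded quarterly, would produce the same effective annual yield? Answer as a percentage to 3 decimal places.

Compounded annually, EAR = nominal = 0.077600.
Solve (1 + r/4)^4 = 1.077600: r/4 = 1.077600^(1/4) − 1 = 0.018860, so r = 0.075439 = 7.544%.

7.544%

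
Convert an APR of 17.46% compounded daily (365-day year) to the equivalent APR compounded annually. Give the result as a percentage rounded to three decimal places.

EAR = (1 + 0.1746/365)^365 − 1 = 0.190720.
Compounded annually, the equivalent nominal rate is the EAR itself: 19.072%.

19.072%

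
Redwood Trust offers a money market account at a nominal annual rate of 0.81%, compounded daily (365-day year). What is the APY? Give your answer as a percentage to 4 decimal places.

0.8133%

EAR = (1 + 0.0081/365)^365 − 1.
= 1.008133 − 1 = 0.8133%.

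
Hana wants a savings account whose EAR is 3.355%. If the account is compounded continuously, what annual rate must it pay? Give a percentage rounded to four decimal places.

Continuous: nominal r satisfies e^r − 1 = 0.03355.
r = ln(1 + 0.03355) = ln(1.03355) = 0.032999 = 3.2999%.

3.2999%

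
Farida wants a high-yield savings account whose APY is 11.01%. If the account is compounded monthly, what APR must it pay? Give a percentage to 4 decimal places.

10.4906%

(1 + r/12)^12 − 1 = 0.1101, so 1 + r/12 = 1.1101^(1/12).
r/12 = 0.008742, so r = 0.104906 = 10.4906%.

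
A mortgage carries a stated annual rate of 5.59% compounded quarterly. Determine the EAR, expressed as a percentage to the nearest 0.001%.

5.708%

EAR = (1 + 0.0559/4)^4 − 1.
= (1 + 0.013975)^4 − 1 = 1.057083 − 1 = 5.708%.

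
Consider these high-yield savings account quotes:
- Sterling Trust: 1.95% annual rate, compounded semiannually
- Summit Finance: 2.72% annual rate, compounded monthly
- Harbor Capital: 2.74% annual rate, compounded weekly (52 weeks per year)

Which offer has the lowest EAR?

Sterling Trust: (1 + 0.0195/2)^2 − 1 = 1.960%
Summit Finance: (1 + 0.0272/12)^12 − 1 = 2.754%
Harbor Capital: (1 + 0.0274/52)^52 − 1 = 2.777%
The lowest effective annual rate is Sterling Trust at 1.960%.

Sterling Trust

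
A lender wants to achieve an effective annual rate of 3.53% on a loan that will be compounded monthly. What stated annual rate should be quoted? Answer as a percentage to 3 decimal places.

(1 + r/12)^12 − 1 = 0.0353, so 1 + r/12 = 1.0353^(1/12).
r/12 = 0.002895, so r = 0.034741 = 3.474%.

3.474%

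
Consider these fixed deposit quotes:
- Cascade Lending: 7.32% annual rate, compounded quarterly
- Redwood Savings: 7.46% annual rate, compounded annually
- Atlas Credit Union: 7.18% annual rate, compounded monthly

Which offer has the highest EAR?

Cascade Lending

Cascade Lending: (1 + 0.0732/4)^4 − 1 = 7.523%
Redwood Savings: compounded annually, EAR = 7.460%
Atlas Credit Union: (1 + 0.0718/12)^12 − 1 = 7.421%
The highest effective annual rate is Cascade Lending at 7.523%.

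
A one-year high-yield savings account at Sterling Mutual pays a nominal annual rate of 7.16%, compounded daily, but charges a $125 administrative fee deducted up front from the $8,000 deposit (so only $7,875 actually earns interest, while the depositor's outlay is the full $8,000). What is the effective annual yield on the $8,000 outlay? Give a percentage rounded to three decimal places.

5.743%

Value after one year: 7,875 × (1 + 0.0716/365)^365 = 7,875 × 1.074218 = $8,459.47.
Effective yield on the $8,000 outlay: 8,459.47 / 8,000 − 1 = 0.057433 = 5.743%.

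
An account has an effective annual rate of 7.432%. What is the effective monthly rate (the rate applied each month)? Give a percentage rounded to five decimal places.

The per-month rate i satisfies (1 + i)^12 = 1 + 0.07432.
i = 1.07432^(1/12) − 1 = 0.0059919 = 0.59919%.

0.59919%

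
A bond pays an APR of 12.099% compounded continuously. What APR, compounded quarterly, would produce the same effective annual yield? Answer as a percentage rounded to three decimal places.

EAR under continuous compounding: e^0.12099 − 1 = 0.128614.
Solve (1 + r/4)^4 = 1.128614: r/4 = 1.128614^(1/4) − 1 = 0.030710, so r = 0.122838 = 12.284%.

12.284%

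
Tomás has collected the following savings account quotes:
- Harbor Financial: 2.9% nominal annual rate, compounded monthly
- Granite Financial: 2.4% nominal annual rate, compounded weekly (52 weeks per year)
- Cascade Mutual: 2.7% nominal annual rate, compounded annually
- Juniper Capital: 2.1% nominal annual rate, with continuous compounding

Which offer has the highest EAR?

Harbor Financial

Harbor Financial: (1 + 0.029/12)^12 − 1 = 2.939%
Granite Financial: (1 + 0.024/52)^52 − 1 = 2.428%
Cascade Mutual: compounded annually, EAR = 2.700%
Juniper Capital: e^0.021 − 1 = 2.122%
The highest effective annual rate is Harbor Financial at 2.939%.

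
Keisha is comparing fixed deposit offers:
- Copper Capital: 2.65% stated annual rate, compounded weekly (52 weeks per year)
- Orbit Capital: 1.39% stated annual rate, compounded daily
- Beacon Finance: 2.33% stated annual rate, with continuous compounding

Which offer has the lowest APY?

Orbit Capital

Copper Capital: (1 + 0.0265/52)^52 − 1 = 2.685%
Orbit Capital: (1 + 0.0139/365)^365 − 1 = 1.400%
Beacon Finance: e^0.0233 − 1 = 2.357%
The lowest effective annual rate is Orbit Capital at 1.400%.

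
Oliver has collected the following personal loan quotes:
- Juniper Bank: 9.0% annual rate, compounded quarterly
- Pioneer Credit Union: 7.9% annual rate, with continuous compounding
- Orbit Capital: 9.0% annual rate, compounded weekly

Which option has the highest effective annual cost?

Orbit Capital

Juniper Bank: (1 + 0.090/4)^4 − 1 = 9.308%
Pioneer Credit Union: e^0.079 − 1 = 8.220%
Orbit Capital: (1 + 0.090/52)^52 − 1 = 9.409%
The highest effective annual rate is Orbit Capital at 9.409%.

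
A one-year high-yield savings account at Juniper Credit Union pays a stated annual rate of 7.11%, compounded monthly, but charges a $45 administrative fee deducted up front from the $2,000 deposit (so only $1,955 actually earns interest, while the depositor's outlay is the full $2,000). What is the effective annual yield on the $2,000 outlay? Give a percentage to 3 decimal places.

Value after one year: 1,955 × (1 + 0.0711/12)^12 = 1,955 × 1.073463 = $2,098.62.
Effective yield on the $2,000 outlay: 2,098.62 / 2,000 − 1 = 0.049310 = 4.931%.

4.931%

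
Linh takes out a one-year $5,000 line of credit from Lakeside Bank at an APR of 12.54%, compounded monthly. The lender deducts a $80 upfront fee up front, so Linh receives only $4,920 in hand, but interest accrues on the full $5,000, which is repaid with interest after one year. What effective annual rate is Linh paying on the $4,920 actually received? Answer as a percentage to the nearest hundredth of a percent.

15.13%

Amount owed after one year: 5,000 × (1 + 0.1254/12)^12 = 5,000 × 1.132864 = $5,664.32.
Effective rate on net proceeds: 5,664.32 / 4,920 − 1 = 0.151285 = 15.13%.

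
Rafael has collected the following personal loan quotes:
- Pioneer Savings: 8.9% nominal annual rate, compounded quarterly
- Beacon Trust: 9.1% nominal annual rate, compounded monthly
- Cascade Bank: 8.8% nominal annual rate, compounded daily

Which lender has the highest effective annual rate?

Beacon Trust

Pioneer Savings: (1 + 0.089/4)^4 − 1 = 9.201%
Beacon Trust: (1 + 0.091/12)^12 − 1 = 9.489%
Cascade Bank: (1 + 0.088/365)^365 − 1 = 9.198%
The highest effective annual rate is Beacon Trust at 9.489%.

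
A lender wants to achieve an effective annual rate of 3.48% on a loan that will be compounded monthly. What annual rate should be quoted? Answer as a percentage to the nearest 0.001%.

(1 + r/12)^12 − 1 = 0.0348, so 1 + r/12 = 1.0348^(1/12).
r/12 = 0.002855, so r = 0.034257 = 3.426%.

3.426%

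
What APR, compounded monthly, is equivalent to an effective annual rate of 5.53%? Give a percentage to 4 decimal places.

(1 + r/12)^12 − 1 = 0.0553, so 1 + r/12 = 1.0553^(1/12).
r/12 = 0.004495, so r = 0.053946 = 5.3946%.

5.3946%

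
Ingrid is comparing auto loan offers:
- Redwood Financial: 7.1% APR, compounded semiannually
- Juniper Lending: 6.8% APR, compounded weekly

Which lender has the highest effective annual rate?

Redwood Financial: (1 + 0.071/2)^2 − 1 = 7.226%
Juniper Lending: (1 + 0.068/52)^52 − 1 = 7.032%
The highest effective annual rate is Redwood Financial at 7.226%.

Redwood Financial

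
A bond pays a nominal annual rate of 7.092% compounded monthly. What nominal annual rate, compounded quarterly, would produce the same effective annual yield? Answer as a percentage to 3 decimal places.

7.134%

EAR = (1 + 0.07092/12)^12 − 1 = 0.073271.
Solve (1 + r/4)^4 = 1.073271: r/4 = 1.073271^(1/4) − 1 = 0.017835, so r = 0.071340 = 7.134%.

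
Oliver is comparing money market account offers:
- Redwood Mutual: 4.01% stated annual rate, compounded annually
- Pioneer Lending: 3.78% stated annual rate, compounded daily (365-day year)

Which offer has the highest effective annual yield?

Redwood Mutual

Redwood Mutual: compounded annually, EAR = 4.010%
Pioneer Lending: (1 + 0.0378/365)^365 − 1 = 3.852%
The highest effective annual rate is Redwood Mutual at 4.010%.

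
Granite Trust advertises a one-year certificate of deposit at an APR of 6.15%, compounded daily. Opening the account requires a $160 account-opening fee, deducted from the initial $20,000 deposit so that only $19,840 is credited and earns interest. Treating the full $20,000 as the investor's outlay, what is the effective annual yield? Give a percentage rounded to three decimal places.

Value after one year: 19,840 × (1 + 0.0615/365)^365 = 19,840 × 1.063425 = $21,098.35.
Effective yield on the $20,000 outlay: 21,098.35 / 20,000 − 1 = 0.054918 = 5.492%.

5.492%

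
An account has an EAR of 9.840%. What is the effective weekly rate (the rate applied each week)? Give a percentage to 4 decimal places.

The per-week rate i satisfies (1 + i)^52 = 1 + 0.09840.
i = 1.09840^(1/52) − 1 = 0.0018065 = 0.1807%.

0.1807%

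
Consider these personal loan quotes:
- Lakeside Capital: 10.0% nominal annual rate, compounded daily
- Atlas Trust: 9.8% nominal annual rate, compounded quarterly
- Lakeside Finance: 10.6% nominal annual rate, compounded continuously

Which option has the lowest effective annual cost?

Lakeside Capital: (1 + 0.100/365)^365 − 1 = 10.516%
Atlas Trust: (1 + 0.098/4)^4 − 1 = 10.166%
Lakeside Finance: e^0.106 − 1 = 11.182%
The lowest effective annual rate is Atlas Trust at 10.166%.

Atlas Trust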